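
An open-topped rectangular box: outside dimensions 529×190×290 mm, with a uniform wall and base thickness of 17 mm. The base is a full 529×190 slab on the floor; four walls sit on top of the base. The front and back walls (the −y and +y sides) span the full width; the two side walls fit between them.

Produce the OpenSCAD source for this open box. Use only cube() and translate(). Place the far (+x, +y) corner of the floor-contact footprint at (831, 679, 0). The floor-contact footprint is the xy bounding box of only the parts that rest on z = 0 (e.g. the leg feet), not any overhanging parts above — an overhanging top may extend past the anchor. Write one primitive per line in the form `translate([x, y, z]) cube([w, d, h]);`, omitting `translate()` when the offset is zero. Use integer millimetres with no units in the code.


translate([302, 489, 0]) cube([529, 190, 17]);
translate([302, 489, 17]) cube([529, 17, 273]);
translate([302, 662, 17]) cube([529, 17, 273]);
translate([302, 506, 17]) cube([17, 156, 273]);
translate([814, 506, 17]) cube([17, 156, 273]);


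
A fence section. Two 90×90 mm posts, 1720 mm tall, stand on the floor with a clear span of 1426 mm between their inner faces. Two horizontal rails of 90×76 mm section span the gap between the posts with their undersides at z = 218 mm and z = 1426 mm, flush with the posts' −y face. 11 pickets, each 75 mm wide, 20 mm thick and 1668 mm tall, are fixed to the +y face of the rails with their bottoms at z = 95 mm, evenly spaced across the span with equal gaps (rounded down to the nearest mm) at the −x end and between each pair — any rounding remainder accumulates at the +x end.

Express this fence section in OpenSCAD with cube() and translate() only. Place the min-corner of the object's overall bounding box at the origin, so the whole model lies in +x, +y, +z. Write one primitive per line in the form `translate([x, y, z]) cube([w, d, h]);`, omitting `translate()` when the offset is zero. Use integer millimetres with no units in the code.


cube([90, 90, 1720]);
translate([1516, 0, 0]) cube([90, 90, 1720]);
translate([90, 0, 218]) cube([1426, 90, 76]);
translate([90, 0, 1426]) cube([1426, 90, 76]);
translate([140, 90, 95]) cube([75, 20, 1668]);
translate([265, 90, 95]) cube([75, 20, 1668]);
translate([390, 90, 95]) cube([75, 20, 1668]);
translate([515, 90, 95]) cube([75, 20, 1668]);
translate([640, 90, 95]) cube([75, 20, 1668]);
translate([765, 90, 95]) cube([75, 20, 1668]);
translate([890, 90, 95]) cube([75, 20, 1668]);
translate([1015, 90, 95]) cube([75, 20, 1668]);
translate([1140, 90, 95]) cube([75, 20, 1668]);
translate([1265, 90, 95]) cube([75, 20, 1668]);
translate([1390, 90, 95]) cube([75, 20, 1668]);


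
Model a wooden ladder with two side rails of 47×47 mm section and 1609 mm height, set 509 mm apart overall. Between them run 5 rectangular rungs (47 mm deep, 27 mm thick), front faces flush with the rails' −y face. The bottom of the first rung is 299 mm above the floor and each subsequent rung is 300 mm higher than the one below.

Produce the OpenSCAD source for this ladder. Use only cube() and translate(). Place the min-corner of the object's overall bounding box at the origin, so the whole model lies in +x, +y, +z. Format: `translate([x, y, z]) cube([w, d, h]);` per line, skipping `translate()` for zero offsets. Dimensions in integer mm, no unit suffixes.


cube([47, 47, 1609]);
translate([462, 0, 0]) cube([47, 47, 1609]);
translate([47, 0, 299]) cube([415, 47, 27]);
translate([47, 0, 599]) cube([415, 47, 27]);
translate([47, 0, 899]) cube([415, 47, 27]);
translate([47, 0, 1199]) cube([415, 47, 27]);
translate([47, 0, 1499]) cube([415, 47, 27]);


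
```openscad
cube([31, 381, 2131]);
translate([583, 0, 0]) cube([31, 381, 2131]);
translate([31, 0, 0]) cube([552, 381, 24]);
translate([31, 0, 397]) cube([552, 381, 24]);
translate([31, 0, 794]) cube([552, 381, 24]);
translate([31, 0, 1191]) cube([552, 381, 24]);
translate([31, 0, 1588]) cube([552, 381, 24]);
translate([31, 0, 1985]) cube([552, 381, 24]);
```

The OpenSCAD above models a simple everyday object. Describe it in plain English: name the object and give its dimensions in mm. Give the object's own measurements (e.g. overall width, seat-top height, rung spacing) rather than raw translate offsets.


An open bookshelf. Two side panels, each 31 mm thick, 381 mm deep and 2131 mm tall, stand 614 mm apart (outside-to-outside). Between them sit 6 shelves, each 24 mm thick and 381 mm deep, spanning the full gap between the sides. The bottom shelf rests on the floor (its underside at z = 0) and the clear gap between one shelf's top and the next shelf's underside is 373 mm.


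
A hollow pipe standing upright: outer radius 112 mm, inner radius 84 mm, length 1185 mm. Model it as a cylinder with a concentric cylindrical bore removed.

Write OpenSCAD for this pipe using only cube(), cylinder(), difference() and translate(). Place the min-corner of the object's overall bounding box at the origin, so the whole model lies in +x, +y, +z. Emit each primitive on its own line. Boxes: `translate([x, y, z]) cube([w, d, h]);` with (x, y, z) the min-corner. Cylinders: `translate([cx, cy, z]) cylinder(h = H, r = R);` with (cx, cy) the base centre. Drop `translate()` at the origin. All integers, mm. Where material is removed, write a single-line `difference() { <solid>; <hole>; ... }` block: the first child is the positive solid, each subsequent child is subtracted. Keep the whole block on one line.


difference() { translate([112, 112, 0]) cylinder(h = 1185, r = 112); translate([112, 112, 0]) cylinder(h = 1185, r = 84); }


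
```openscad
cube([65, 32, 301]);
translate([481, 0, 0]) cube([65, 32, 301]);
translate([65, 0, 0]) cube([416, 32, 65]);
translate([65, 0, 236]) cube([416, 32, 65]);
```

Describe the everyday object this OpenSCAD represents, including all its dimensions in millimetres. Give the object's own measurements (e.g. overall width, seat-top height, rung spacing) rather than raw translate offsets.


A rectangular picture frame lying in the x–z plane (depth along y). The opening is 416 mm wide (x) by 171 mm tall (z), surrounded by a border 65 mm wide on all four sides. The frame is 32 mm deep and is made of two full-height vertical stiles with two horizontal rails fitted between them.


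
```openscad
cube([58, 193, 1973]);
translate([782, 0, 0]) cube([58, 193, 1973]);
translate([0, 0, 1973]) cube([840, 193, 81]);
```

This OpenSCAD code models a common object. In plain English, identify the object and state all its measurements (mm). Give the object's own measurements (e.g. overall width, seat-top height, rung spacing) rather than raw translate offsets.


A door frame. The clear opening is 724 mm wide and 1973 mm high. Two 58 mm wide jambs, 193 mm deep, stand either side of the opening from the floor to the top of the opening. A 81 mm thick head sits across the top of both jambs, spanning the full outside width of the frame.


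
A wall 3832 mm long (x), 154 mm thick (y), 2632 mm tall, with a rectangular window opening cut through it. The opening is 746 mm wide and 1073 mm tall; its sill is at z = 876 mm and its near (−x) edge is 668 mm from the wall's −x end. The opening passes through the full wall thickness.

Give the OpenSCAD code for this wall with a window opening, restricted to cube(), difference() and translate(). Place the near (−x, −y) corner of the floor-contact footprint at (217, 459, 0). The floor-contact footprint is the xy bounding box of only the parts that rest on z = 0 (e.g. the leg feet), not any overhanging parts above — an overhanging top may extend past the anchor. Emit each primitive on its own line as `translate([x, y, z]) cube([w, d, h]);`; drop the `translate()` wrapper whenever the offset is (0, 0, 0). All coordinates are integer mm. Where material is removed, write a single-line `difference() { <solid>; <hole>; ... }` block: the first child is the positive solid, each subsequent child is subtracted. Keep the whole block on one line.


difference() { translate([217, 459, 0]) cube([3832, 154, 2632]); translate([885, 459, 876]) cube([746, 154, 1073]); }


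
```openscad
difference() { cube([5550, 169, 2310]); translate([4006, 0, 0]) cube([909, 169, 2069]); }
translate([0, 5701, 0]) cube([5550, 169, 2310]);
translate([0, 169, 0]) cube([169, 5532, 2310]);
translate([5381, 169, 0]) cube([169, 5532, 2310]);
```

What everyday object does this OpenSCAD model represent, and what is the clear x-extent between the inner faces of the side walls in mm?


A single room. The interior width is 5212 mm.

Four walls enclosing a rectangle with a door in the front wall — a room. Outside width 5550 minus two 169 mm walls gives 5212 mm.


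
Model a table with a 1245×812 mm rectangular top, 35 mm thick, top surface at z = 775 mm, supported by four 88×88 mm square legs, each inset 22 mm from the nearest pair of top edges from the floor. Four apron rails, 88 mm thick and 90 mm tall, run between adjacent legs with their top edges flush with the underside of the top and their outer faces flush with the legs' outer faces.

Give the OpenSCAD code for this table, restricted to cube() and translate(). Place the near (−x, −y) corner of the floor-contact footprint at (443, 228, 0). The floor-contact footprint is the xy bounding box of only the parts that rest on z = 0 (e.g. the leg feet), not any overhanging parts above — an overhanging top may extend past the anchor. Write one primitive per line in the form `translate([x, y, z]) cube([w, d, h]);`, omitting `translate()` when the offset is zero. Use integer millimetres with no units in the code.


translate([421, 206, 740]) cube([1245, 812, 35]);
translate([443, 228, 0]) cube([88, 88, 740]);
translate([1556, 228, 0]) cube([88, 88, 740]);
translate([443, 908, 0]) cube([88, 88, 740]);
translate([1556, 908, 0]) cube([88, 88, 740]);
translate([531, 228, 650]) cube([1025, 88, 90]);
translate([531, 908, 650]) cube([1025, 88, 90]);
translate([443, 316, 650]) cube([88, 592, 90]);
translate([1556, 316, 650]) cube([88, 592, 90]);


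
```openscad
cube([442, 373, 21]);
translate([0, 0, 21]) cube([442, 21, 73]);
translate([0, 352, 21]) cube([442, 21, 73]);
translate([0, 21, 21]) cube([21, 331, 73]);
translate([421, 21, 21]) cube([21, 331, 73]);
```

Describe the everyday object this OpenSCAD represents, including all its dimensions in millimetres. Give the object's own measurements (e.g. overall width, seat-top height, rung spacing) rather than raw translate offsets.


An open-topped rectangular box: outside dimensions 442×373×94 mm, with a uniform wall and base thickness of 21 mm. The base is a full 442×373 slab on the floor; four walls sit on top of the base. The front and back walls (the −y and +y sides) span the full width; the two side walls fit between them.


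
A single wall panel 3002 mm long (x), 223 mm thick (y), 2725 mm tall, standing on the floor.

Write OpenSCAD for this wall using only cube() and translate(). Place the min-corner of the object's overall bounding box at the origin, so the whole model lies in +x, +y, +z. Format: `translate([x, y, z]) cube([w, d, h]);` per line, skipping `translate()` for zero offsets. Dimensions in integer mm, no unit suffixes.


cube([3002, 223, 2725]);


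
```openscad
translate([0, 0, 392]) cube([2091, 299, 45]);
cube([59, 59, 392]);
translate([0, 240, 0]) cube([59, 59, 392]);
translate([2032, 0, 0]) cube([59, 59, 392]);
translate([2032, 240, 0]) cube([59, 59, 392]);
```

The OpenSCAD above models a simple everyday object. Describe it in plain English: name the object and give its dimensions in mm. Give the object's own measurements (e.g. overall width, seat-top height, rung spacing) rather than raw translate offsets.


A long wooden bench with a 2091 mm (x) × 299 mm (y) seat, 45 mm thick, its top surface 437 mm above the floor. Four 59 mm square legs at the seat corners, flush with the edges, run from z = 0 to the seat underside.


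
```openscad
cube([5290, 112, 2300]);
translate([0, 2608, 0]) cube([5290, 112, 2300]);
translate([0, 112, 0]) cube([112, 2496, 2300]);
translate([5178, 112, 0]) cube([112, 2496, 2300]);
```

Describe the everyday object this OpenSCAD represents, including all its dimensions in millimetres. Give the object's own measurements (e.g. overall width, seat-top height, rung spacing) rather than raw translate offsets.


The wall frame of a small rectangular building: four walls, each 2300 mm tall and 112 mm thick, enclosing a footprint 5290 mm (x) by 2720 mm (y) outside-to-outside, with no floor or roof. The front and back walls (the −y and +y sides) span the full width; the two side walls fit between them.


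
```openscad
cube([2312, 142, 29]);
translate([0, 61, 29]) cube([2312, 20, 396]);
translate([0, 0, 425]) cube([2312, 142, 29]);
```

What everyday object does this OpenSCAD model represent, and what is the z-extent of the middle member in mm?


An I-beam. The web height is 396 mm.

Two wide flanges with a thin centred web — an I-beam. Overall 454 mm minus two 29 mm flanges gives a web of 454 − 2·29 = 396 mm.


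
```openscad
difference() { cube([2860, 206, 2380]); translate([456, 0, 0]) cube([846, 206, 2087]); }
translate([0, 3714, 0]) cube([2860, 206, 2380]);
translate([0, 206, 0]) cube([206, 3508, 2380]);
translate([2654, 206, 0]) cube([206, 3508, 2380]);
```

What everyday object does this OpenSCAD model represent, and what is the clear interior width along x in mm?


A single room. The interior width is 2448 mm.

Four walls enclosing a rectangle with a door in the front wall — a room. Outside width 2860 minus two 206 mm walls gives 2448 mm.


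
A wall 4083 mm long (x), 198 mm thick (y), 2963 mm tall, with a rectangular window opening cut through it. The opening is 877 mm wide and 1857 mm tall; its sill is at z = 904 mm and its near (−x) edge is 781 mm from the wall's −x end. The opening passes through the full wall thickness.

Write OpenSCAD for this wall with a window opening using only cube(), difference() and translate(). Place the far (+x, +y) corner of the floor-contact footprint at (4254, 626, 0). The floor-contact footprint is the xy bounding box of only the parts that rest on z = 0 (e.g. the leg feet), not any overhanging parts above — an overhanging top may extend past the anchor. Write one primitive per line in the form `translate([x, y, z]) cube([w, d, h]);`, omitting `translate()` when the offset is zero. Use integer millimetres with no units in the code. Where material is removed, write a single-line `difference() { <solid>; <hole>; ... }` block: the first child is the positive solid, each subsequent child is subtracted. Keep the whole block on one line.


difference() { translate([171, 428, 0]) cube([4083, 198, 2963]); translate([952, 428, 904]) cube([877, 198, 1857]); }


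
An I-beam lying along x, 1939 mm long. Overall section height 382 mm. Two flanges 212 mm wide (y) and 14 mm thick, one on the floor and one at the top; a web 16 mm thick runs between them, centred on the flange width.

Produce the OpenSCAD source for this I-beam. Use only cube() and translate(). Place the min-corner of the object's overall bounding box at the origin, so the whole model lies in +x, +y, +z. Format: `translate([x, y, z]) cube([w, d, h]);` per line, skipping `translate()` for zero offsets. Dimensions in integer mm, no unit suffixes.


cube([1939, 212, 14]);
translate([0, 98, 14]) cube([1939, 16, 354]);
translate([0, 0, 368]) cube([1939, 212, 14]);


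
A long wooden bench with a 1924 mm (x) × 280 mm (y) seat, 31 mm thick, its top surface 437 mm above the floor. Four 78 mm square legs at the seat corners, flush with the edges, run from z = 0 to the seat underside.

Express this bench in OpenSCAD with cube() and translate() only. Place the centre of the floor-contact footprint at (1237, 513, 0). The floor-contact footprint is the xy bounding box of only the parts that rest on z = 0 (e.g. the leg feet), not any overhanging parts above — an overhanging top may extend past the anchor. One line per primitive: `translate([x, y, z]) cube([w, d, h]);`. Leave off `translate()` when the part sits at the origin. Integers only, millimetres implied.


translate([275, 373, 406]) cube([1924, 280, 31]);
translate([275, 373, 0]) cube([78, 78, 406]);
translate([275, 575, 0]) cube([78, 78, 406]);
translate([2121, 373, 0]) cube([78, 78, 406]);
translate([2121, 575, 0]) cube([78, 78, 406]);


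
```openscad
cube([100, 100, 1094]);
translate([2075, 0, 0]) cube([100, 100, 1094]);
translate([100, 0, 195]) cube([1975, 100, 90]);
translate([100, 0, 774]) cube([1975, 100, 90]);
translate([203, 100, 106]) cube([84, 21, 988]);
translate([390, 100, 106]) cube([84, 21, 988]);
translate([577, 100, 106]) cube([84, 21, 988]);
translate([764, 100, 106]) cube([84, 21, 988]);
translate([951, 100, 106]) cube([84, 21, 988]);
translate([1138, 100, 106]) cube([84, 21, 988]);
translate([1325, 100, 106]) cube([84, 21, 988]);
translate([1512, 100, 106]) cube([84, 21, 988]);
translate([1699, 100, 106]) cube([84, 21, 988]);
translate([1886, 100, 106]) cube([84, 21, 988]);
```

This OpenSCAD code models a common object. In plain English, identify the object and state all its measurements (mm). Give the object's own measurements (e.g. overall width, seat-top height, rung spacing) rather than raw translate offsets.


A fence section. Two 100×100 mm posts, 1094 mm tall, stand on the floor with a clear span of 1975 mm between their inner faces. Two horizontal rails of 100×90 mm section span the gap between the posts with their undersides at z = 195 mm and z = 774 mm, flush with the posts' −y face. 10 pickets, each 84 mm wide, 21 mm thick and 988 mm tall, are fixed to the +y face of the rails with their bottoms at z = 106 mm, spaced across the span with a 103 mm gap after the −x post and between neighbouring pickets, with 105 mm left before the +x post.


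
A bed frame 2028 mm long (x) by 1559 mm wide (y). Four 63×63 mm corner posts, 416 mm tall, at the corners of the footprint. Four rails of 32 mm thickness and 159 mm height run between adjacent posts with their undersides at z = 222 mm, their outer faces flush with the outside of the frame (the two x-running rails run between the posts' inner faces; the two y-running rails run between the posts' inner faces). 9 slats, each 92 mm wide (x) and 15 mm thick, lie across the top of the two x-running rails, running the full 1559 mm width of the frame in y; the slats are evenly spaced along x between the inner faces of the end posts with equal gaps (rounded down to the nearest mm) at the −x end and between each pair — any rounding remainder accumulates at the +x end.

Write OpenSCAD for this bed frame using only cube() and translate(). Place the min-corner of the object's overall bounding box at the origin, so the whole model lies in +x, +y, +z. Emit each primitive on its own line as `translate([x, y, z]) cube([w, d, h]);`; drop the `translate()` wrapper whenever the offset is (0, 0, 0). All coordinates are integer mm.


// slat z = rail_z + rail_h = 222 + 159 = 381
// slat gap = ⌊(1902 − 9·92) / 10⌋ = 107
cube([63, 63, 416]);
translate([0, 1496, 0]) cube([63, 63, 416]);
translate([1965, 0, 0]) cube([63, 63, 416]);
translate([1965, 1496, 0]) cube([63, 63, 416]);
translate([63, 0, 222]) cube([1902, 32, 159]);
translate([63, 1527, 222]) cube([1902, 32, 159]);
translate([0, 63, 222]) cube([32, 1433, 159]);
translate([1996, 63, 222]) cube([32, 1433, 159]);
translate([170, 0, 381]) cube([92, 1559, 15]);
translate([369, 0, 381]) cube([92, 1559, 15]);
translate([568, 0, 381]) cube([92, 1559, 15]);
translate([767, 0, 381]) cube([92, 1559, 15]);
translate([966, 0, 381]) cube([92, 1559, 15]);
translate([1165, 0, 381]) cube([92, 1559, 15]);
translate([1364, 0, 381]) cube([92, 1559, 15]);
translate([1563, 0, 381]) cube([92, 1559, 15]);
translate([1762, 0, 381]) cube([92, 1559, 15]);


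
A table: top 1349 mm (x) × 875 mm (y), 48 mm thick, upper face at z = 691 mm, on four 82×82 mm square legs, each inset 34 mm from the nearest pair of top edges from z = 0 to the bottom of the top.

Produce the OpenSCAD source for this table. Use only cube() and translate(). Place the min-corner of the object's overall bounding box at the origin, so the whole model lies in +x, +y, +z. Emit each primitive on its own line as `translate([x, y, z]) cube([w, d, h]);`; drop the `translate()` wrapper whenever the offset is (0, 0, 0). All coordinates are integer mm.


// leg_h = 691 - 48 = 643
translate([0, 0, 643]) cube([1349, 875, 48]);
translate([34, 34, 0]) cube([82, 82, 643]);
translate([1233, 34, 0]) cube([82, 82, 643]);
translate([34, 759, 0]) cube([82, 82, 643]);
translate([1233, 759, 0]) cube([82, 82, 643]);


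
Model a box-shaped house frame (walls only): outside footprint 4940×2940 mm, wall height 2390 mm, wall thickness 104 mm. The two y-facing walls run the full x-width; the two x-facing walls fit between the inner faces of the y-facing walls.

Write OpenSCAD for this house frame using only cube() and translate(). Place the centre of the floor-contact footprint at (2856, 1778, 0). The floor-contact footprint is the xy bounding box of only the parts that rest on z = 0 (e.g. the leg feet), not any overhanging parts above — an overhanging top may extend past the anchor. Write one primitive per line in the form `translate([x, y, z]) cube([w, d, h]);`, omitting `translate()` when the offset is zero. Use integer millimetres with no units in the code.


translate([386, 308, 0]) cube([4940, 104, 2390]);
translate([386, 3144, 0]) cube([4940, 104, 2390]);
translate([386, 412, 0]) cube([104, 2732, 2390]);
translate([5222, 412, 0]) cube([104, 2732, 2390]);


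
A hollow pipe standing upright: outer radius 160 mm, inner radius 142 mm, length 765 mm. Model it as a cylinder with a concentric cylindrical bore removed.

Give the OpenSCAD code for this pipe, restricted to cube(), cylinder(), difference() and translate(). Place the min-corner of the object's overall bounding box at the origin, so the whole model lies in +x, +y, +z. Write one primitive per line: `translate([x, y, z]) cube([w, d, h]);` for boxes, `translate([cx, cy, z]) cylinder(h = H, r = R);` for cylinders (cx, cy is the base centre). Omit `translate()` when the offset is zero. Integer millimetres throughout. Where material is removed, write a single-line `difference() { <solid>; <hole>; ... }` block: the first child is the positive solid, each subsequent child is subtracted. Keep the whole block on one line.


difference() { translate([160, 160, 0]) cylinder(h = 765, r = 160); translate([160, 160, 0]) cylinder(h = 765, r = 142); }


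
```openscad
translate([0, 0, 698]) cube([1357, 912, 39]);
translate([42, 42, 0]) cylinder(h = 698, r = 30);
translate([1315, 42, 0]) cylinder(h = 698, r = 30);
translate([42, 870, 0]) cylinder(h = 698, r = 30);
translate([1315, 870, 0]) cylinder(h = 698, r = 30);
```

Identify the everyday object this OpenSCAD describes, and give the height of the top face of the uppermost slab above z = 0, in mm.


A table. The table height is 737 mm.

A 1357×912×39 slab sits at z = 698 on four Ø60 mm round legs — a table. The top surface is at 698 + 39 = 737 mm.


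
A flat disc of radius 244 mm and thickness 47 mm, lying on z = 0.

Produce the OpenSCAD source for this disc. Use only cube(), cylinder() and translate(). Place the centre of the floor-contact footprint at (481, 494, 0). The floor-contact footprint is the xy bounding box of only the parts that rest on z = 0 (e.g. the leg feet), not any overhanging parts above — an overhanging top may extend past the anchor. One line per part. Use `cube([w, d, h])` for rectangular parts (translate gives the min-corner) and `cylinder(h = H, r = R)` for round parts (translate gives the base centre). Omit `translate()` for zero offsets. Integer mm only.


translate([481, 494, 0]) cylinder(h = 47, r = 244);


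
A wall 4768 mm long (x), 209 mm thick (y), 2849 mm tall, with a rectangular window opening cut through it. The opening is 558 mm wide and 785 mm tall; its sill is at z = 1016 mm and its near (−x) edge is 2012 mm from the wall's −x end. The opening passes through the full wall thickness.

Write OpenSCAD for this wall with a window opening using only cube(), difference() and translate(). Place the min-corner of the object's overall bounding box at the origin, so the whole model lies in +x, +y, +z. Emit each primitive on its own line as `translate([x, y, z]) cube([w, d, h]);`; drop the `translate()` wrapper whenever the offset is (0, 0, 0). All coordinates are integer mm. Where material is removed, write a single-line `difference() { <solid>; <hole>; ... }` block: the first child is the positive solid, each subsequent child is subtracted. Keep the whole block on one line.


difference() { cube([4768, 209, 2849]); translate([2012, 0, 1016]) cube([558, 209, 785]); }


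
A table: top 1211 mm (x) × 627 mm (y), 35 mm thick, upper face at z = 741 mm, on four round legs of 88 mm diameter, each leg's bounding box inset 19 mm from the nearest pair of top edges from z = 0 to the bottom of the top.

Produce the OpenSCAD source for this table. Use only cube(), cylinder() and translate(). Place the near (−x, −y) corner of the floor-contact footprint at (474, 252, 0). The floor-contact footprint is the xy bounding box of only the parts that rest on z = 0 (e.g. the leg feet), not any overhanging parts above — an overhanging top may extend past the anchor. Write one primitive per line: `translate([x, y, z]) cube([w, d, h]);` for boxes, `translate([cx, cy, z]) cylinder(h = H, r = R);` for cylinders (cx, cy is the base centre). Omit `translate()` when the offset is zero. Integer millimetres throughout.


translate([455, 233, 706]) cube([1211, 627, 35]);
translate([518, 296, 0]) cylinder(h = 706, r = 44);
translate([1603, 296, 0]) cylinder(h = 706, r = 44);
translate([518, 797, 0]) cylinder(h = 706, r = 44);
translate([1603, 797, 0]) cylinder(h = 706, r = 44);


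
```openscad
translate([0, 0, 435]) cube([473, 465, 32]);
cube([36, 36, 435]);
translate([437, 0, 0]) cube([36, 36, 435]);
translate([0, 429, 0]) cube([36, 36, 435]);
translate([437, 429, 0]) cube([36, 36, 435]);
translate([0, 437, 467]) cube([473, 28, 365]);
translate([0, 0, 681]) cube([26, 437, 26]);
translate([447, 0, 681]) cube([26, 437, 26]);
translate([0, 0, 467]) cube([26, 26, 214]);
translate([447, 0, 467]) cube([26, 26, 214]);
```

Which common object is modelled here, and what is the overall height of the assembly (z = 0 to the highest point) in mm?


A chair. The overall height is 832 mm.

A slab on four corner posts with a tall panel at the back — a chair. The seat slab sits at z = 435 with thickness 32, and the 365 mm backrest starts at the seat top, so the overall height is 435 + 32 + 365 = 832 mm.


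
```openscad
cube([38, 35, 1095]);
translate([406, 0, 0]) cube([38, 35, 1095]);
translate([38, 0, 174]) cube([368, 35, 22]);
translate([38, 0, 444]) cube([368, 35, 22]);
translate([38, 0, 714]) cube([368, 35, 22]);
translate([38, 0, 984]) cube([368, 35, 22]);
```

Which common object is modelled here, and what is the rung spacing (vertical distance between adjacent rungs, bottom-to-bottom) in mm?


A ladder. The rung spacing is 270 mm.

Two tall 38×35 posts with 4 short bars between them — a ladder. Adjacent rungs sit at z = 174 and z = 444, so the spacing is 444 − 174 = 270 mm.


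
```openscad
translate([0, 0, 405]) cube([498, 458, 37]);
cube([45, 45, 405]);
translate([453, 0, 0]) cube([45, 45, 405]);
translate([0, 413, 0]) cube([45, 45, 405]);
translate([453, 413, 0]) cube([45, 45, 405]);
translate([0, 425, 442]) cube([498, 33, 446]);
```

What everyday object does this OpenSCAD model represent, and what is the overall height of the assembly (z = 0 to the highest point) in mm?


A chair. The overall height is 888 mm.

A slab on four corner posts with a tall panel at the back — a chair. The seat slab sits at z = 405 with thickness 37, and the 446 mm backrest starts at the seat top, so the overall height is 405 + 37 + 446 = 888 mm.


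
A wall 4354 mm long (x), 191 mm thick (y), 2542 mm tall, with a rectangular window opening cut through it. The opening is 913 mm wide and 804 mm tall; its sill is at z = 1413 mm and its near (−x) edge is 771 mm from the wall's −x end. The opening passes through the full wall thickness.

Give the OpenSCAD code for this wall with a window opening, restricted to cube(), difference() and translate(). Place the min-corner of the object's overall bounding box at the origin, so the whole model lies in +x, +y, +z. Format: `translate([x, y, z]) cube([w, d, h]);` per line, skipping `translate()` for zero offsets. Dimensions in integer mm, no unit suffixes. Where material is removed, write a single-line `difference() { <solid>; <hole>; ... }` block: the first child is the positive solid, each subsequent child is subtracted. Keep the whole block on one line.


difference() { cube([4354, 191, 2542]); translate([771, 0, 1413]) cube([913, 191, 804]); }


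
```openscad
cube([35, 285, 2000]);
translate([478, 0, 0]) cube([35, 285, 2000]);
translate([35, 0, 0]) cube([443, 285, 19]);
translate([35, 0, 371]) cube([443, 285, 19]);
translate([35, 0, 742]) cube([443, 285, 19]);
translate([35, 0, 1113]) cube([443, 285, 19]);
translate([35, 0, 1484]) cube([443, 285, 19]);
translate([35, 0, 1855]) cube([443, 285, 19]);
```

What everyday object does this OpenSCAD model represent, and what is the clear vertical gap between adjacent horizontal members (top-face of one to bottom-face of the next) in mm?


A bookshelf. The clear shelf gap is 352 mm.

Two tall side panels with 6 horizontal boards between them — a bookshelf. The first two shelf undersides are at z = 0 and z = 371; with shelf thickness 19, the clear gap is 371 − 0 − 19 = 352 mm.


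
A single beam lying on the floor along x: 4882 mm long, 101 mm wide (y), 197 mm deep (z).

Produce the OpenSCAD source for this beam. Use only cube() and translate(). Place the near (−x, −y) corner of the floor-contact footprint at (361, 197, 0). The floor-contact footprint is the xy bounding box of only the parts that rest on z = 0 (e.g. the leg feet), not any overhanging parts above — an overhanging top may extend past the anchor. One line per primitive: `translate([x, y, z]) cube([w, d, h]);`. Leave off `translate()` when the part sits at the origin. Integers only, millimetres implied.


translate([361, 197, 0]) cube([4882, 101, 197]);


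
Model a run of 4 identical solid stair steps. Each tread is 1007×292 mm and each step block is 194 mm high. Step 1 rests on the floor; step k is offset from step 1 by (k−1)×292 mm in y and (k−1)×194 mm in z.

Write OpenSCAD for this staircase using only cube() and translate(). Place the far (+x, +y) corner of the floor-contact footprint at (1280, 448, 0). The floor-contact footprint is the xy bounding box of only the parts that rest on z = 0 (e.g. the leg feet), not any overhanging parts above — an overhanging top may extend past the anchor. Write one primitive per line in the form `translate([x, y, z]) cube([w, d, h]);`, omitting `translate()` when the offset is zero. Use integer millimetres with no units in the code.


translate([273, 156, 0]) cube([1007, 292, 194]);
translate([273, 448, 194]) cube([1007, 292, 194]);
translate([273, 740, 388]) cube([1007, 292, 194]);
translate([273, 1032, 582]) cube([1007, 292, 194]);


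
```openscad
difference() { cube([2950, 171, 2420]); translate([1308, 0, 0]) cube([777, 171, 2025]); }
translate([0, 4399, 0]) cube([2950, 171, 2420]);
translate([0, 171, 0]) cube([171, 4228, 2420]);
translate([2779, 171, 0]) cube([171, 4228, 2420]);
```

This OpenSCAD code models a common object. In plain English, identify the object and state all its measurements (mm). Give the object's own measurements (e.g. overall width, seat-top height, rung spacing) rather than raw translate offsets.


A single room: four walls, each 2420 mm tall and 171 mm thick, enclosing an outside footprint 2950×4570 mm (x × y), no floor or roof. The front and back walls (−y and +y sides) run the full x-width; the side walls fit between their inner faces. A door opening 777 mm wide and 2025 mm tall is cut through the front wall from the floor up, its −x edge 1308 mm from the wall's −x end.


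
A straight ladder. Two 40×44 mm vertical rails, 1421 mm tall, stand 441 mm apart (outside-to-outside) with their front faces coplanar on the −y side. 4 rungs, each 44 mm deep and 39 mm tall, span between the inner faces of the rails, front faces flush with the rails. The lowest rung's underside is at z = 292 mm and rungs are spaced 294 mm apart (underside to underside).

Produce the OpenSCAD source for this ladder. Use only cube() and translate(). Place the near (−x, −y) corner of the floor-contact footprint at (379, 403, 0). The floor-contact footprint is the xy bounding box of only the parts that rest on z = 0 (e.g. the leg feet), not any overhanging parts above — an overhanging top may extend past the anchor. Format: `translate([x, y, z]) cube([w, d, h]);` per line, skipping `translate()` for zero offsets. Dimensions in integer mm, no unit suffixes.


translate([379, 403, 0]) cube([40, 44, 1421]);
translate([780, 403, 0]) cube([40, 44, 1421]);
translate([419, 403, 292]) cube([361, 44, 39]);
translate([419, 403, 586]) cube([361, 44, 39]);
translate([419, 403, 880]) cube([361, 44, 39]);
translate([419, 403, 1174]) cube([361, 44, 39]);


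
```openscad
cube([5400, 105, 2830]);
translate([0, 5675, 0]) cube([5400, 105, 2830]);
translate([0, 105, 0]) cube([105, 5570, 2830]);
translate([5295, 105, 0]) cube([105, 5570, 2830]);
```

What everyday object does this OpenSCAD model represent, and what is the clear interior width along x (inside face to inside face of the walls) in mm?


A house (or room) frame. The interior width is 5190 mm.

Four 2830 mm walls enclosing a rectangle with no floor or roof — a room or house frame. Outside width is 5400 mm and wall thickness is 105 mm, so the interior width is 5400 − 2 × 105 = 5190 mm.


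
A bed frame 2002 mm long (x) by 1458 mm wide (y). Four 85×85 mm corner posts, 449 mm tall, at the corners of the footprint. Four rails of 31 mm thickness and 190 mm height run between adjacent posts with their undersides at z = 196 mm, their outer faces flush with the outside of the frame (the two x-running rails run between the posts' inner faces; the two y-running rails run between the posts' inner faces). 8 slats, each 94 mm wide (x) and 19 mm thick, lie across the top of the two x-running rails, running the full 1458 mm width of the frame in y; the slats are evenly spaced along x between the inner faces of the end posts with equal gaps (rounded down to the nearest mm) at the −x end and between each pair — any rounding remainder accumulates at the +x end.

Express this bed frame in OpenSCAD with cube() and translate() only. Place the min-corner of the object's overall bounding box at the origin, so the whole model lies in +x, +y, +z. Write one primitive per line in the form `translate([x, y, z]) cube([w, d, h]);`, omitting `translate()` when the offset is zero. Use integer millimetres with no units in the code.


cube([85, 85, 449]);
translate([0, 1373, 0]) cube([85, 85, 449]);
translate([1917, 0, 0]) cube([85, 85, 449]);
translate([1917, 1373, 0]) cube([85, 85, 449]);
translate([85, 0, 196]) cube([1832, 31, 190]);
translate([85, 1427, 196]) cube([1832, 31, 190]);
translate([0, 85, 196]) cube([31, 1288, 190]);
translate([1971, 85, 196]) cube([31, 1288, 190]);
translate([205, 0, 386]) cube([94, 1458, 19]);
translate([419, 0, 386]) cube([94, 1458, 19]);
translate([633, 0, 386]) cube([94, 1458, 19]);
translate([847, 0, 386]) cube([94, 1458, 19]);
translate([1061, 0, 386]) cube([94, 1458, 19]);
translate([1275, 0, 386]) cube([94, 1458, 19]);
translate([1489, 0, 386]) cube([94, 1458, 19]);
translate([1703, 0, 386]) cube([94, 1458, 19]);


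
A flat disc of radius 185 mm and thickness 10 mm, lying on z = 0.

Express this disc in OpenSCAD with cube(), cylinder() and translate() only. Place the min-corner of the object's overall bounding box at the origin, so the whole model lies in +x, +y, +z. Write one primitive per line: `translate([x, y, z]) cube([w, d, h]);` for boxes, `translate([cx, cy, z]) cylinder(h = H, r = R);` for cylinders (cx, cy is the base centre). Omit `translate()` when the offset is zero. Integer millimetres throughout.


translate([185, 185, 0]) cylinder(h = 10, r = 185);


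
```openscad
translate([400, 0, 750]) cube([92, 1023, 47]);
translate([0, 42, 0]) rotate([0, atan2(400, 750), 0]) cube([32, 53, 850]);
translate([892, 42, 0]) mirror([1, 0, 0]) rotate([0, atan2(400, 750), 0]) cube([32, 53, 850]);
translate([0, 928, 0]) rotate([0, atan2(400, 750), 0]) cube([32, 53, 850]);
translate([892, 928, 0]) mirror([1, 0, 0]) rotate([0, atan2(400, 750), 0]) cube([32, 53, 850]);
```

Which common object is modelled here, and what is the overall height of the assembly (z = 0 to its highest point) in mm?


A sawhorse. The overall height is 797 mm.

A beam across two mirrored pairs of raked legs — a sawhorse. The beam's underside is at z = 750 (matching the legs' vertical rise in atan2(400, 750)) and the beam is 47 mm tall, so its top is at 750 + 47 = 797 mm. The raked legs top out at the beam's underside, so that is the highest point.


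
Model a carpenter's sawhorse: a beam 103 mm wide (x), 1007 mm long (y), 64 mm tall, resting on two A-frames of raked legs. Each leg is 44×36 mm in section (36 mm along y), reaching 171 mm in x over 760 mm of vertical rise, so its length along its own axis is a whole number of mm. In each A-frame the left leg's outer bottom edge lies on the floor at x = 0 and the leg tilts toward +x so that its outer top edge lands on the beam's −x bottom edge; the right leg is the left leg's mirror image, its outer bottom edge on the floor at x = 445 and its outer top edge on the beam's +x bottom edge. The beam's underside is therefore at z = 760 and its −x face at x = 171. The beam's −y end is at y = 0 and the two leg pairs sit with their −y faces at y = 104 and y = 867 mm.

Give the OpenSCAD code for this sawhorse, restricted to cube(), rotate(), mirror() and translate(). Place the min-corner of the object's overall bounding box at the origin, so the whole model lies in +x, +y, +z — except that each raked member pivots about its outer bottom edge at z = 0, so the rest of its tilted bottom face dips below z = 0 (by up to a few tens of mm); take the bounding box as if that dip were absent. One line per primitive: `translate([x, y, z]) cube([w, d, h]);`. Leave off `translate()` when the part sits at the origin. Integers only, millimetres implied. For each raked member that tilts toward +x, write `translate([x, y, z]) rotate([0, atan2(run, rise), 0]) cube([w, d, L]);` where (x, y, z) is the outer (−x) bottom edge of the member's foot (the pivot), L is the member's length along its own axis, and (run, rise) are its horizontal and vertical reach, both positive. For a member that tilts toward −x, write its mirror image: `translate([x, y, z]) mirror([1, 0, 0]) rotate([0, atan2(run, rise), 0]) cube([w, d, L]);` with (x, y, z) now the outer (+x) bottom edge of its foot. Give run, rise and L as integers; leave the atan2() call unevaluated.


translate([171, 0, 760]) cube([103, 1007, 64]);
translate([0, 104, 0]) rotate([0, atan2(171, 760), 0]) cube([44, 36, 779]);
translate([445, 104, 0]) mirror([1, 0, 0]) rotate([0, atan2(171, 760), 0]) cube([44, 36, 779]);
translate([0, 867, 0]) rotate([0, atan2(171, 760), 0]) cube([44, 36, 779]);
translate([445, 867, 0]) mirror([1, 0, 0]) rotate([0, atan2(171, 760), 0]) cube([44, 36, 779]);


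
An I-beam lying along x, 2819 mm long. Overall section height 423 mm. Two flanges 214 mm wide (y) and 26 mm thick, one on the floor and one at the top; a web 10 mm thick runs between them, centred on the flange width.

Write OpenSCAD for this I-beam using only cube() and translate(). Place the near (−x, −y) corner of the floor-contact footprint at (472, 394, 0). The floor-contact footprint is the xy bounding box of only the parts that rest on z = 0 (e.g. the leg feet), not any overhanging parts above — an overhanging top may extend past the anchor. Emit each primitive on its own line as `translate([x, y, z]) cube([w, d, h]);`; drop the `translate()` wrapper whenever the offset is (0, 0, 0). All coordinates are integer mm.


translate([472, 394, 0]) cube([2819, 214, 26]);
translate([472, 496, 26]) cube([2819, 10, 371]);
translate([472, 394, 397]) cube([2819, 214, 26]);
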